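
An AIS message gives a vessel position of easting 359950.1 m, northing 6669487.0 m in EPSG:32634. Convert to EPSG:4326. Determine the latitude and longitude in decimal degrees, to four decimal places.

Zone 34N: λ₀ = 21°, k₀ = 0.9996, false easting 500000 m.
Meridian distance M = (N − FN)/k₀ = 6672155.9 m.
Inverse transverse Mercator on WGS84 gives φ = 60.13829992°, λ = 18.47819938°.

lat 60.1383°, lon 18.4782°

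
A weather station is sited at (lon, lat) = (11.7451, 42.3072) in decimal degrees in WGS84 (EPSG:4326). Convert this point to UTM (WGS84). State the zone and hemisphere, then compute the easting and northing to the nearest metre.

Longitude 11.7451° lies in the 6° band [6°, 12°), giving zone 32; latitude is north of the equator, so 32N.
Zone 32 central meridian λ₀ = 6×32 − 183 = 9°; Δλ = +2.7451°.
Transverse Mercator on WGS84 with k₀ = 0.9996 gives E = 726254.182 m, N = 4687534.932 m.

Zone 32N: E 726254 m, N 4687535 m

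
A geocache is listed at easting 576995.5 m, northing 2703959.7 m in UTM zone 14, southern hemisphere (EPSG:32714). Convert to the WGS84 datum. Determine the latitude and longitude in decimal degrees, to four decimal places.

Zone 14S: λ₀ = -99°, k₀ = 0.9996, false easting 500000 m, false northing 10000000 m.
Meridian distance M = (N − FN)/k₀ = -7298959.9 m.
Inverse transverse Mercator on WGS84 gives φ = -65.77660001°, λ = -97.31810008°.

lat -65.7766°, lon -97.3181°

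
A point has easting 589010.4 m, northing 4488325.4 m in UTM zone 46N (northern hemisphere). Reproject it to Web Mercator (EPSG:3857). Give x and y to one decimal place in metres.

x 10469720.5 m, y 4944858.6 m

Unproject from UTM 46N (λ₀ = 93°) → φ = 40.54090035°, λ = 94.05109966°.
Web Mercator (R = 6378137 m): x = 10469720.523 m, y = 4944858.601 m.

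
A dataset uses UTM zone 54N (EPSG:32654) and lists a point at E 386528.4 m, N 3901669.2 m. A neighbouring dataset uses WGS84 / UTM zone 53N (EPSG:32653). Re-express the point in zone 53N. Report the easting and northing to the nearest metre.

UTM 54N → geographic: φ = 35.25170043°, λ = 139.75269974°.
UTM 53N (λ₀ = 135°) forward: E = 932526.168 m, N = 3911324.155 m.

E 932526 m, N 3911324 m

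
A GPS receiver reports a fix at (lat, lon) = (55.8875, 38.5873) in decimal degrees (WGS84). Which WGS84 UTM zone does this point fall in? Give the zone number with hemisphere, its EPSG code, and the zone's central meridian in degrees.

Zone 37N (EPSG:32637), central meridian 39°

UTM zone = ⌊(λ + 180)/6⌋ + 1; 38.5873° ∈ [36°, 42°) → zone 37.
Hemisphere: N (φ ≥ 0).
Central meridian λ₀ = 6×37 − 183 = 39°.
EPSG code: 32637.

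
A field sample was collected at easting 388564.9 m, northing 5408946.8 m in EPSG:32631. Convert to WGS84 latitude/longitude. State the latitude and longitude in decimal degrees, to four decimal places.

Zone 31N: λ₀ = 3°, k₀ = 0.9996, false easting 500000 m.
Meridian distance M = (N − FN)/k₀ = 5411111.2 m.
Inverse transverse Mercator on WGS84 gives φ = 48.82350012°, λ = 1.48180003°.

lat 48.8235°, lon 1.4818°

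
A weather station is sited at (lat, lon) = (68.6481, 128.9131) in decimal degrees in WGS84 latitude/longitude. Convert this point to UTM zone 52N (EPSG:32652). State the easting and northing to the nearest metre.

Zone 52 central meridian λ₀ = 6×52 − 183 = 129°; Δλ = -0.0869°.
Transverse Mercator on WGS84 with k₀ = 0.9996 gives E = 496469.010 m, N = 7615127.018 m.

E 496469 m, N 7615127 m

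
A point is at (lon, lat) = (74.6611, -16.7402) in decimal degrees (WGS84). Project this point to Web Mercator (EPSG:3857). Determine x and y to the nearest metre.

x 8311236 m, y -1890604 m

Web Mercator is spherical with R = a = 6378137 m.
x = R·λ = 6378137 × 1.303082018 = 8311235.634 m.
y = R·ln tan(π/4 + φ/2) = 6378137 × -0.296419414 = -1890603.634 m.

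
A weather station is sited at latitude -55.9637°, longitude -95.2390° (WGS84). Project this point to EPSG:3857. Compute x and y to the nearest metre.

x -10601957 m, y -7551193 m

Web Mercator is spherical with R = a = 6378137 m.
x = R·λ = 6378137 × -1.662234126 = -10601956.984 m.
y = R·ln tan(π/4 + φ/2) = 6378137 × -1.183918242 = -7551192.744 m.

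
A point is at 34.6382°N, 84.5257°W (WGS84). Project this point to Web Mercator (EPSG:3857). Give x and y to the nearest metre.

x -9409358 m, y 4114822 m

Web Mercator is spherical with R = a = 6378137 m.
x = R·λ = 6378137 × -1.475251768 = -9409357.883 m.
y = R·ln tan(π/4 + φ/2) = 6378137 × 0.645144816 = 4114822.022 m.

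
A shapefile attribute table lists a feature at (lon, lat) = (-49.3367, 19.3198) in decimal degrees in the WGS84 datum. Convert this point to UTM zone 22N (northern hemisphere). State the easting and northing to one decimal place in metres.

E 674744.3 m, N 2137052.5 m

Zone 22 central meridian λ₀ = 6×22 − 183 = -51°; Δλ = +1.6633°.
Transverse Mercator on WGS84 with k₀ = 0.9996 gives E = 674744.299 m, N = 2137052.546 m.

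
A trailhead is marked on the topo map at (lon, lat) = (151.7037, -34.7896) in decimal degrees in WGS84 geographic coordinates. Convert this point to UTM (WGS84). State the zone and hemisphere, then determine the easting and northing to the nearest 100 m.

Zone 56S: E 381400 m, N 6149500 m

Longitude 151.7037° lies in the 6° band [150°, 156°), giving zone 56; latitude is south of the equator, so 56S.
Zone 56 central meridian λ₀ = 6×56 − 183 = 153°; Δλ = -1.2963°.
Transverse Mercator on WGS84 with k₀ = 0.9996 gives E = 381404.933 m, N = 6149523.550 m.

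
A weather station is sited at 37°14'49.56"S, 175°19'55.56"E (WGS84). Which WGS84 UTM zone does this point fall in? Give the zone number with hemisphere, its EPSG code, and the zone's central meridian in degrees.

UTM zone = ⌊(λ + 180)/6⌋ + 1; 175.3321° ∈ [174°, 180°) → zone 60.
Hemisphere: S (φ < 0).
Central meridian λ₀ = 6×60 − 183 = 177°.
EPSG code: 32760.

Zone 60S (EPSG:32760), central meridian 177°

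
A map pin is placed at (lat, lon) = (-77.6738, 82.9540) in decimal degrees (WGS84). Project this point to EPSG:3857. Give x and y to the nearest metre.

Web Mercator is spherical with R = a = 6378137 m.
x = R·λ = 6378137 × 1.447820428 = 9234397.039 m.
y = R·ln tan(π/4 + φ/2) = 6378137 × -2.225779778 = -14196328.357 m.

x 9234397 m, y -14196328 m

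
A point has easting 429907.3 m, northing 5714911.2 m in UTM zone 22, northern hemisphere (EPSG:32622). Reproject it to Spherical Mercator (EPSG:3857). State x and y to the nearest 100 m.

x -5789900 m, y 6724700 m

Unproject from UTM 22N (λ₀ = -51°) → φ = 51.58089993°, λ = -52.01159981°.
Web Mercator (R = 6378137 m): x = -5789904.806 m, y = 6724698.654 m.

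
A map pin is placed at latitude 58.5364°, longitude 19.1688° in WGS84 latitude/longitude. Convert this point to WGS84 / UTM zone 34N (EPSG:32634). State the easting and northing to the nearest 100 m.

Zone 34 central meridian λ₀ = 6×34 − 183 = 21°; Δλ = -1.8312°.
Transverse Mercator on WGS84 with k₀ = 0.9996 gives E = 393390.877 m, N = 6489885.108 m.

E 393400 m, N 6489900 m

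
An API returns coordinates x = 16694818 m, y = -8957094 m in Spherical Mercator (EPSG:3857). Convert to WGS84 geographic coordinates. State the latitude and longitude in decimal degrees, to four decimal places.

R = 6378137 m. λ = x/R = 149.97210175°.
φ = 2·arctan(exp(y/R)) − 90° = 2·arctan(0.24553) − 90° = -62.41030139°.

lat -62.4103°, lon 149.9721°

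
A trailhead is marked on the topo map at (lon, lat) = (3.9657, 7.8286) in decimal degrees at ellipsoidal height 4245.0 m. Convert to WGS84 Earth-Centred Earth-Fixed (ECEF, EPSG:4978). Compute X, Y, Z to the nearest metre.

X 6308150 m, Y 437314 m, Z 863583 m

WGS84: a = 6378137 m, e² = 0.006694380; N(φ) = a/√(1−e²sin²φ) = 6378533.126 m.
X = (N+h)·cosφ·cosλ = 6308150.169 m; Y = (N+h)·cosφ·sinλ = 437314.162 m; Z = (N(1−e²)+h)·sinφ = 863582.640 m.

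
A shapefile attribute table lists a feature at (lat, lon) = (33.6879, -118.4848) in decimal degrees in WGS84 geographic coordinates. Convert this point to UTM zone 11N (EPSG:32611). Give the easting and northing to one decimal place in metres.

E 362376.5 m, N 3728541.1 m

Zone 11 central meridian λ₀ = 6×11 − 183 = -117°; Δλ = -1.4848°.
Transverse Mercator on WGS84 with k₀ = 0.9996 gives E = 362376.533 m, N = 3728541.063 m.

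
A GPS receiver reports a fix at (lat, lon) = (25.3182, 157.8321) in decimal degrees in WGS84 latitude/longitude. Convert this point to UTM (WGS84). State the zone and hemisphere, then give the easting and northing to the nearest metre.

Zone 57N: E 382448 m, N 2800695 m

Longitude 157.8321° lies in the 6° band [156°, 162°), giving zone 57; latitude is north of the equator, so 57N.
Zone 57 central meridian λ₀ = 6×57 − 183 = 159°; Δλ = -1.1679°.
Transverse Mercator on WGS84 with k₀ = 0.9996 gives E = 382447.685 m, N = 2800694.735 m.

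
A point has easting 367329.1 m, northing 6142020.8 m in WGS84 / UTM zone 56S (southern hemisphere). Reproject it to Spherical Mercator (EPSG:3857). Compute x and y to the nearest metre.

x 16870324 m, y -4144262 m

Unproject from UTM 56S (λ₀ = 153°) → φ = -34.85550029°, λ = 151.54869978°.
Web Mercator (R = 6378137 m): x = 16870324.090 m, y = -4144261.508 m.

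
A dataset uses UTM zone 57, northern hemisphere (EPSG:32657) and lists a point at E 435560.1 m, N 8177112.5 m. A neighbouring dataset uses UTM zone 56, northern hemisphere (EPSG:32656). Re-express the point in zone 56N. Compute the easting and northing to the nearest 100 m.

E 623700 m, N 8180100 m

UTM 57N → geographic: φ = 73.67699999°, λ = 156.94550003°.
UTM 56N (λ₀ = 153°) forward: E = 623691.544 m, N = 8180092.626 m.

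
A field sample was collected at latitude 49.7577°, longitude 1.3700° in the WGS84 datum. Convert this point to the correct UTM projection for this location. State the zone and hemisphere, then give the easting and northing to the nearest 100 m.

Longitude 1.3700° lies in the 6° band [0°, 6°), giving zone 31; latitude is north of the equator, so 31N.
Zone 31 central meridian λ₀ = 6×31 − 183 = 3°; Δλ = -1.6300°.
Transverse Mercator on WGS84 with k₀ = 0.9996 gives E = 382599.218 m, N = 5512966.118 m.

Zone 31N: E 382600 m, N 5513000 m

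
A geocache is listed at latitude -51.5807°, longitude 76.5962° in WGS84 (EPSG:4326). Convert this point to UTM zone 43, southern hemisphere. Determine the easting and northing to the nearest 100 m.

E 610600 m, N 4284400 m

Zone 43 central meridian λ₀ = 6×43 − 183 = 75°; Δλ = +1.5962°.
Transverse Mercator on WGS84 with k₀ = 0.9996 gives E = 610597.584 m, N = 4284388.707 m.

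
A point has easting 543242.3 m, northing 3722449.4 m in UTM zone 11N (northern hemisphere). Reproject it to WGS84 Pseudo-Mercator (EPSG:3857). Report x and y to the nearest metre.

Unproject from UTM 11N (λ₀ = -117°) → φ = 33.64099988°, λ = -116.53369984°.
Web Mercator (R = 6378137 m): x = -12972472.126 m, y = 3980698.345 m.

x -12972472 m, y 3980698 m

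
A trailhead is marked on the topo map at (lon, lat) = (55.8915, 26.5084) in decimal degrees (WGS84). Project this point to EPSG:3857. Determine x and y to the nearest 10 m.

x 6221810 m, y 3062190 m

Web Mercator is spherical with R = a = 6378137 m.
x = R·λ = 6378137 × 0.975490699 = 6221813.320 m.
y = R·ln tan(π/4 + φ/2) = 6378137 × 0.480106642 = 3062185.940 m.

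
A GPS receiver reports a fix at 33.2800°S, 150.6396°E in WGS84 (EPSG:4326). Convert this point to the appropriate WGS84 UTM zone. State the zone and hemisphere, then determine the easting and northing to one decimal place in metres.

Longitude 150.6396° lies in the 6° band [150°, 156°), giving zone 56; latitude is south of the equator, so 56S.
Zone 56 central meridian λ₀ = 6×56 − 183 = 153°; Δλ = -2.3604°.
Transverse Mercator on WGS84 with k₀ = 0.9996 gives E = 280175.445 m, N = 6315186.010 m.

Zone 56S: E 280175.4 m, N 6315186.0 m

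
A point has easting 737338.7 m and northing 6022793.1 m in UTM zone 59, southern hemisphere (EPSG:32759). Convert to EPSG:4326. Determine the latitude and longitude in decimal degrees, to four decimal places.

Zone 59S: λ₀ = 171°, k₀ = 0.9996, false easting 500000 m, false northing 10000000 m.
Meridian distance M = (N − FN)/k₀ = -3978798.4 m.
Inverse transverse Mercator on WGS84 gives φ = -35.91040014°, λ = 173.63009957°.

lat -35.9104°, lon 173.6301°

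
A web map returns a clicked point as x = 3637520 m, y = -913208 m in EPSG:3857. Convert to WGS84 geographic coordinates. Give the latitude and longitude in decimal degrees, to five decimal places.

R = 6378137 m. λ = x/R = 32.67639812°.
φ = 2·arctan(exp(y/R)) − 90° = 2·arctan(0.86660) − 90° = -8.17560139°.

lat -8.17560°, lon 32.67640°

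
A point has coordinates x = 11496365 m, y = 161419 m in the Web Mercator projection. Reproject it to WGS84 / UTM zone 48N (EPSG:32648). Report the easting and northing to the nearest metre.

E 307927 m, N 160331 m

Web Mercator inverse (R = 6378137 m) → φ = 1.44989678°, λ = 103.27360391°.
UTM 48N forward: E = 307927.209 m, N = 160330.737 m.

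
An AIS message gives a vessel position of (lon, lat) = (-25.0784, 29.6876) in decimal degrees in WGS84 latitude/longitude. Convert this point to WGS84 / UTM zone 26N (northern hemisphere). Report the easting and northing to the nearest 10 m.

Zone 26 central meridian λ₀ = 6×26 − 183 = -27°; Δλ = +1.9216°.
Transverse Mercator on WGS84 with k₀ = 0.9996 gives E = 685929.490 m, N = 3285714.281 m.

E 685930 m, N 3285710 m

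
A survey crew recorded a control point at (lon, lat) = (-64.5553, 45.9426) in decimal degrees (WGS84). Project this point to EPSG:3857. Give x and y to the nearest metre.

Web Mercator is spherical with R = a = 6378137 m.
x = R·λ = 6378137 × -1.126702535 = -7186263.124 m.
y = R·ln tan(π/4 + φ/2) = 6378137 × 0.904834060 = 5771155.596 m.

x -7186263 m, y 5771156 m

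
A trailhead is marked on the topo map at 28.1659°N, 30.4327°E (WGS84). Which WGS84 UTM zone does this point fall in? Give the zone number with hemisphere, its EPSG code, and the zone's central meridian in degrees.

UTM zone = ⌊(λ + 180)/6⌋ + 1; 30.4327° ∈ [30°, 36°) → zone 36.
Hemisphere: N (φ ≥ 0).
Central meridian λ₀ = 6×36 − 183 = 33°.
EPSG code: 32636.

Zone 36N (EPSG:32636), central meridian 33°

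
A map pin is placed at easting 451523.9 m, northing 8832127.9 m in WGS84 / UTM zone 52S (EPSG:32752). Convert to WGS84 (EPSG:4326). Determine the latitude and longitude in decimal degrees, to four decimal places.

Zone 52S: λ₀ = 129°, k₀ = 0.9996, false easting 500000 m, false northing 10000000 m.
Meridian distance M = (N − FN)/k₀ = -1168339.4 m.
Inverse transverse Mercator on WGS84 gives φ = -10.56460001°, λ = 128.55689955°.

lat -10.5646°, lon 128.5569°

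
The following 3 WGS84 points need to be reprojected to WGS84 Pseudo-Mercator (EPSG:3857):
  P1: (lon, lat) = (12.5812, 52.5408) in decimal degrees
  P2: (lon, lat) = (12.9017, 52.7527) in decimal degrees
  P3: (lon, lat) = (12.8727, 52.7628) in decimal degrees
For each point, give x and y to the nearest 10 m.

P1: x 1400530 m, y 6898510 m; P2: x 1436210 m, y 6937380 m; P3: x 1432980 m, y 6939240 m

Web Mercator: x = R·λ, y = R·ln tan(π/4+φ/2), R = 6378137 m.
P1 (52.5408°, 12.5812°) → (1400532.778, 6898505.969) m.
P2 (52.7527°, 12.9017°) → (1436210.674, 6937384.480) m.
P3 (52.7628°, 12.8727°) → (1432982.409, 6939242.299) m.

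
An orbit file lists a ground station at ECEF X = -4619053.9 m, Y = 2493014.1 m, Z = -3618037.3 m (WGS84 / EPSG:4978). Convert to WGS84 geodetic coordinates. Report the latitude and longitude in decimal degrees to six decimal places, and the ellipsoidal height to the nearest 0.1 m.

lat -34.758300°, lon 151.643200°, h 3801.6 m

λ = atan2(Y, X) = 151.64319998°; p = √(X²+Y²) = 5248883.5 m.
Bowring's method on WGS84 (a = 6378137 m, b = 6356752.314 m) gives φ = -34.75829979°, h = 3801.622 m.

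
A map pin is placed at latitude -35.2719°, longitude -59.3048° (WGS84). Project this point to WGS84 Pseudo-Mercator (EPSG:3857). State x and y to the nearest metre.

x -6601780 m, y -4200893 m

Web Mercator is spherical with R = a = 6378137 m.
x = R·λ = 6378137 × -1.035064022 = -6601780.138 m.
y = R·ln tan(π/4 + φ/2) = 6378137 × -0.658639495 = -4200892.934 m.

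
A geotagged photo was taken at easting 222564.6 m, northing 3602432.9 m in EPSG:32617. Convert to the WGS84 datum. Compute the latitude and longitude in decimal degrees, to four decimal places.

lat 32.5246°, lon -83.9536°

Zone 17N: λ₀ = -81°, k₀ = 0.9996, false easting 500000 m.
Meridian distance M = (N − FN)/k₀ = 3603874.4 m.
Inverse transverse Mercator on WGS84 gives φ = 32.52459991°, λ = -83.95360000°.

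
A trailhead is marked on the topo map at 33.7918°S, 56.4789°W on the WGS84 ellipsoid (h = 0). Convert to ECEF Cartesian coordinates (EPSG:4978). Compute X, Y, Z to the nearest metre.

WGS84: a = 6378137 m, e² = 0.006694380; N(φ) = a/√(1−e²sin²φ) = 6384751.163 m.
X = (N+h)·cosφ·cosλ = 2930282.706 m; Y = (N+h)·cosφ·sinλ = -4423633.868 m; Z = (N(1−e²)+h)·sinφ = -3527277.640 m.

X 2930283 m, Y -4423634 m, Z -3527278 m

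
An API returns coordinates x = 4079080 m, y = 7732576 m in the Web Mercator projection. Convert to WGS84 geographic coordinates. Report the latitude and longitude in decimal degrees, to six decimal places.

lat 56.865001°, lon 36.642999°

R = 6378137 m. λ = x/R = 36.64299909°.
φ = 2·arctan(exp(y/R)) − 90° = 2·arctan(3.36140) − 90° = 56.86500120°.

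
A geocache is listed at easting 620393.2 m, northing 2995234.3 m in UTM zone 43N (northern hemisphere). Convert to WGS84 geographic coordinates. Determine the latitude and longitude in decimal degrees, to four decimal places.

lat 27.0742°, lon 76.2142°

Zone 43N: λ₀ = 75°, k₀ = 0.9996, false easting 500000 m.
Meridian distance M = (N − FN)/k₀ = 2996432.9 m.
Inverse transverse Mercator on WGS84 gives φ = 27.07420009°, λ = 76.21419971°.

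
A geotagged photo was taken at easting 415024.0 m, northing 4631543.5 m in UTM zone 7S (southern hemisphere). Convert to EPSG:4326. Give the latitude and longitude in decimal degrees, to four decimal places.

Zone 7S: λ₀ = -141°, k₀ = 0.9996, false easting 500000 m, false northing 10000000 m.
Meridian distance M = (N − FN)/k₀ = -5370604.7 m.
Inverse transverse Mercator on WGS84 gives φ = -48.46349986°, λ = -142.14950058°.

lat -48.4635°, lon -142.1495°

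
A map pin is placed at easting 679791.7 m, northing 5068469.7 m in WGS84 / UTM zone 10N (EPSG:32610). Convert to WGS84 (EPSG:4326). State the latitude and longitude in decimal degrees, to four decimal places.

Zone 10N: λ₀ = -123°, k₀ = 0.9996, false easting 500000 m.
Meridian distance M = (N − FN)/k₀ = 5070497.9 m.
Inverse transverse Mercator on WGS84 gives φ = 45.74640039°, λ = -120.68860055°.

lat 45.7464°, lon -120.6886°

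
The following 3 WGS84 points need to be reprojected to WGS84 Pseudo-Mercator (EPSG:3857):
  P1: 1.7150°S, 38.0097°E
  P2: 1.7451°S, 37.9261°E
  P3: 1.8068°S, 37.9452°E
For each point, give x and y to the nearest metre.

Web Mercator: x = R·λ, y = R·ln tan(π/4+φ/2), R = 6378137 m.
P1 (-1.7150°, 38.0097°) → (4231220.449, -190941.441) m.
P2 (-1.7451°, 37.9261°) → (4221914.140, -194293.686) m.
P3 (-1.8068°, 37.9452°) → (4224040.342, -201165.400) m.

P1: x 4231220 m, y -190941 m; P2: x 4221914 m, y -194294 m; P3: x 4224040 m, y -201165 m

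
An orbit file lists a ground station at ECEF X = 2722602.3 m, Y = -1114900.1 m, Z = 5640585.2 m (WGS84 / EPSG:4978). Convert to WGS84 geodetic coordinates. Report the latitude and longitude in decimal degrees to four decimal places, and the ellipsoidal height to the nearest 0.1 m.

λ = atan2(Y, X) = -22.26899978°; p = √(X²+Y²) = 2942034.2 m.
Bowring's method on WGS84 (a = 6378137 m, b = 6356752.314 m) gives φ = 62.61170010°, h = 434.737 m.

lat 62.6117°, lon -22.2690°, h 434.7 m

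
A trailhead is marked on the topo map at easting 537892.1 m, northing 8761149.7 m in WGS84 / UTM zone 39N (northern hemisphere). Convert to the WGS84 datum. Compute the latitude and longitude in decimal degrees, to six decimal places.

Zone 39N: λ₀ = 51°, k₀ = 0.9996, false easting 500000 m.
Meridian distance M = (N − FN)/k₀ = 8764655.6 m.
Inverse transverse Mercator on WGS84 gives φ = 78.91580016°, λ = 52.76579796°.

lat 78.915800°, lon 52.765798°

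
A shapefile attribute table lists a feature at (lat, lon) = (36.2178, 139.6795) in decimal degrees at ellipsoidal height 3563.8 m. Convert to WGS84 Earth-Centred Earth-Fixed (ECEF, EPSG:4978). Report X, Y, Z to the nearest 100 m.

WGS84: a = 6378137 m, e² = 0.006694380; N(φ) = a/√(1−e²sin²φ) = 6385603.208 m.
X = (N+h)·cosφ·cosλ = -3930081.194 m; Y = (N+h)·cosφ·sinλ = 3335369.437 m; Z = (N(1−e²)+h)·sinφ = 3749822.088 m.

X -3930100 m, Y 3335400 m, Z 3749800 m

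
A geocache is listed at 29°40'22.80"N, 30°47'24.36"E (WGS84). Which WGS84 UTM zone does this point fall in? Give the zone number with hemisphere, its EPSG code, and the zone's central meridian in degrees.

UTM zone = ⌊(λ + 180)/6⌋ + 1; 30.7901° ∈ [30°, 36°) → zone 36.
Hemisphere: N (φ ≥ 0).
Central meridian λ₀ = 6×36 − 183 = 33°.
EPSG code: 32636.

Zone 36N (EPSG:32636), central meridian 33°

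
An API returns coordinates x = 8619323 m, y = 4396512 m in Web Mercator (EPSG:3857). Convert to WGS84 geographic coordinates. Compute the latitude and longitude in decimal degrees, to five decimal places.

R = 6378137 m. λ = x/R = 77.42869590°.
φ = 2·arctan(exp(y/R)) − 90° = 2·arctan(1.99234) − 90° = 36.69380026°.

lat 36.69380°, lon 77.42870°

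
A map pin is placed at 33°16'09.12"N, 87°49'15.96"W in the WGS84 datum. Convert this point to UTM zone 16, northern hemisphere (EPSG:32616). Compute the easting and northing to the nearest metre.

Zone 16 central meridian λ₀ = 6×16 − 183 = -87°; Δλ = -0.8211°.
Transverse Mercator on WGS84 with k₀ = 0.9996 gives E = 423528.989 m, N = 3681431.730 m.

E 423529 m, N 3681432 m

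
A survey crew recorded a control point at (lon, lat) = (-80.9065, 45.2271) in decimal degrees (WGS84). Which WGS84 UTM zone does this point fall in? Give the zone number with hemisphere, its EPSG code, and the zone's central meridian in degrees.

Zone 17N (EPSG:32617), central meridian -81°

UTM zone = ⌊(λ + 180)/6⌋ + 1; -80.9065° ∈ [-84°, -78°) → zone 17.
Hemisphere: N (φ ≥ 0).
Central meridian λ₀ = 6×17 − 183 = -81°.
EPSG code: 32617.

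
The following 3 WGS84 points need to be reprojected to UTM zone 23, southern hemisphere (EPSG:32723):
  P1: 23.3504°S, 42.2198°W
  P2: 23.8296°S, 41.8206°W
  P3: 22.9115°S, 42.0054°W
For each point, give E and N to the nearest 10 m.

P1: E 784260 m, N 7414960 m; P2: E 823920 m, N 7361010 m; P3: E 807190 m, N 7463150 m

UTM zone 23S: λ₀ = -45°, k₀ = 0.9996.
P1 (-23.3504°, -42.2198°) → (784255.430, 7414955.265) m.
P2 (-23.8296°, -41.8206°) → (823917.304, 7361005.370) m.
P3 (-22.9115°, -42.0054°) → (807189.022, 7463149.902) m.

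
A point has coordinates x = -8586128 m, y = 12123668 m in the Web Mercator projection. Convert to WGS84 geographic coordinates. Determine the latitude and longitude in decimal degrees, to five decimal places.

lat 73.00050°, lon -77.13050°

R = 6378137 m. λ = x/R = -77.13050014°.
φ = 2·arctan(exp(y/R)) − 90° = 2·arctan(6.69136) − 90° = 73.00049923°.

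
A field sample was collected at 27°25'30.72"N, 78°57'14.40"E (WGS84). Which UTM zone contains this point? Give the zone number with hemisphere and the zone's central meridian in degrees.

UTM zone = ⌊(λ + 180)/6⌋ + 1; 78.9540° ∈ [78°, 84°) → zone 44.
Hemisphere: N (φ ≥ 0).
Central meridian λ₀ = 6×44 − 183 = 81°.

Zone 44N, central meridian 81°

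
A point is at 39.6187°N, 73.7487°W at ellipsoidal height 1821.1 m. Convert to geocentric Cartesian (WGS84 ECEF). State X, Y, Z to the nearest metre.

X 1377206 m, Y -4724581 m, Z 4046625 m

WGS84: a = 6378137 m, e² = 0.006694380; N(φ) = a/√(1−e²sin²φ) = 6386835.840 m.
X = (N+h)·cosφ·cosλ = 1377206.055 m; Y = (N+h)·cosφ·sinλ = -4724580.897 m; Z = (N(1−e²)+h)·sinφ = 4046625.191 m.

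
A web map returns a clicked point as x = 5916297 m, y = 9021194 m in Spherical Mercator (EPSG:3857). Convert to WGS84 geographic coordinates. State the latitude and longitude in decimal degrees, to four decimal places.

R = 6378137 m. λ = x/R = 53.14700020°.
φ = 2·arctan(exp(y/R)) − 90° = 2·arctan(4.11399) − 90° = 62.67579967°.

lat 62.6758°, lon 53.1470°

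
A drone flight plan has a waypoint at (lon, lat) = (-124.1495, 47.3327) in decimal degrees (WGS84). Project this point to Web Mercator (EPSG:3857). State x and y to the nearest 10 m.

x -13820260 m, y 5996550 m

Web Mercator is spherical with R = a = 6378137 m.
x = R·λ = 6378137 × -2.166817540 = -13820259.122 m.
y = R·ln tan(π/4 + φ/2) = 6378137 × 0.940172541 = 5996549.270 m.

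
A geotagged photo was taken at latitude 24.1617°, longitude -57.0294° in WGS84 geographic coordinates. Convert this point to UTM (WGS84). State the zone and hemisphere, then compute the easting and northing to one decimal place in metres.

Zone 21N: E 497013.4 m, N 2672129.5 m

Longitude -57.0294° lies in the 6° band [-60°, -54°), giving zone 21; latitude is north of the equator, so 21N.
Zone 21 central meridian λ₀ = 6×21 − 183 = -57°; Δλ = -0.0294°.
Transverse Mercator on WGS84 with k₀ = 0.9996 gives E = 497013.443 m, N = 2672129.481 m.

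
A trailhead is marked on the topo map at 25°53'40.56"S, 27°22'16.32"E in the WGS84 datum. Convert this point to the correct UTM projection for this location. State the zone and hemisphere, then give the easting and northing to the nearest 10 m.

Longitude 27.3712° lies in the 6° band [24°, 30°), giving zone 35; latitude is south of the equator, so 35S.
Zone 35 central meridian λ₀ = 6×35 − 183 = 27°; Δλ = +0.3712°.
Transverse Mercator on WGS84 with k₀ = 0.9996 gives E = 537182.080 m, N = 7135935.859 m.

Zone 35S: E 537180 m, N 7135940 m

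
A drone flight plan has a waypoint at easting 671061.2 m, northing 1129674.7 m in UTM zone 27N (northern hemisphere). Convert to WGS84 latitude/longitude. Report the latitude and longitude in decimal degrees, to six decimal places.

lat 10.215700°, lon -19.438300°

Zone 27N: λ₀ = -21°, k₀ = 0.9996, false easting 500000 m.
Meridian distance M = (N − FN)/k₀ = 1130126.8 m.
Inverse transverse Mercator on WGS84 gives φ = 10.21569964°, λ = -19.43830006°.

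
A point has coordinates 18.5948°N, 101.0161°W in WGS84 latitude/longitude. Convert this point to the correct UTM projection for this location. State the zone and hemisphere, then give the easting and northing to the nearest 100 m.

Longitude -101.0161° lies in the 6° band [-102°, -96°), giving zone 14; latitude is north of the equator, so 14N.
Zone 14 central meridian λ₀ = 6×14 − 183 = -99°; Δλ = -2.0161°.
Transverse Mercator on WGS84 with k₀ = 0.9996 gives E = 287262.148 m, N = 2057187.790 m.

Zone 14N: E 287300 m, N 2057200 m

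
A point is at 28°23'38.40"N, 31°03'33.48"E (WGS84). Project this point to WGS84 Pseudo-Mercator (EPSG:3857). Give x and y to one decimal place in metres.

x 3457505.5 m, y 3298739.6 m

Web Mercator is spherical with R = a = 6378137 m.
x = R·λ = 6378137 × 0.542087048 = 3457505.460 m.
y = R·ln tan(π/4 + φ/2) = 6378137 × 0.517194849 = 3298739.604 m.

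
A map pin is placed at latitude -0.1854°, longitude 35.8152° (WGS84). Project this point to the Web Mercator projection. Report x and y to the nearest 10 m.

x 3986930 m, y -20640 m

Web Mercator is spherical with R = a = 6378137 m.
x = R·λ = 6378137 × 0.625093162 = 3986929.827 m.
y = R·ln tan(π/4 + φ/2) = 6378137 × -0.003235846 = -20638.670 m.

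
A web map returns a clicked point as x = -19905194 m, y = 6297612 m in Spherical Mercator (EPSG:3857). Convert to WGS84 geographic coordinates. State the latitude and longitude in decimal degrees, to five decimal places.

lat 49.13390°, lon -178.81140°

R = 6378137 m. λ = x/R = -178.81140004°.
φ = 2·arctan(exp(y/R)) − 90° = 2·arctan(2.68418) − 90° = 49.13389977°.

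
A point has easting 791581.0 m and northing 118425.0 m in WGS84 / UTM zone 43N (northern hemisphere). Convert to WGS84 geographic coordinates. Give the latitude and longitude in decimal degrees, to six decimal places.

Zone 43N: λ₀ = 75°, k₀ = 0.9996, false easting 500000 m.
Meridian distance M = (N − FN)/k₀ = 118472.4 m.
Inverse transverse Mercator on WGS84 gives φ = 1.07029968°, λ = 77.61990006°.

lat 1.070300°, lon 77.619900°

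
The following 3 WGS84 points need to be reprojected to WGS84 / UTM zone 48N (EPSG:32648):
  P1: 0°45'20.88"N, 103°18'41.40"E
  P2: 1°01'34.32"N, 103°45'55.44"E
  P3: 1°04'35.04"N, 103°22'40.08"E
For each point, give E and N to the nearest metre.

UTM zone 48N: λ₀ = 105°, k₀ = 0.9996.
P1 (0.7558°, 103.3115°) → (312101.089, 83575.187) m.
P2 (1.0262°, 103.7654°) → (362631.122, 113452.564) m.
P3 (1.0764°, 103.3778°) → (319497.133, 119022.694) m.

P1: E 312101 m, N 83575 m; P2: E 362631 m, N 113453 m; P3: E 319497 m, N 119023 m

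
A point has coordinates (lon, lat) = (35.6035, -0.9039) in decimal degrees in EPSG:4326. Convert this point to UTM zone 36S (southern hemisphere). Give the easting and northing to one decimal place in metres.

Zone 36 central meridian λ₀ = 6×36 − 183 = 33°; Δλ = +2.6035°.
Transverse Mercator on WGS84 with k₀ = 0.9996 gives E = 789768.914 m, N = 9899987.896 m.

E 789768.9 m, N 9899987.9 m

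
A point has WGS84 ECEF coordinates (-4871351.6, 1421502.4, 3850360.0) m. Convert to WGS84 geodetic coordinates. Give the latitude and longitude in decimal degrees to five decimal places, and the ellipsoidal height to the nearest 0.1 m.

λ = atan2(Y, X) = 163.73229977°; p = √(X²+Y²) = 5074518.3 m.
Bowring's method on WGS84 (a = 6378137 m, b = 6356752.314 m) gives φ = 37.37540028°, h = -368.715 m.

lat 37.37540°, lon 163.73230°, h -368.7 m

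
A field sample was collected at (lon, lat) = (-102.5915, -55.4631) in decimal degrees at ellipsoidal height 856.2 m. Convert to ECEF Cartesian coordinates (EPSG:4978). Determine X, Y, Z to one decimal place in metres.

WGS84: a = 6378137 m, e² = 0.006694380; N(φ) = a/√(1−e²sin²φ) = 6392673.493 m.
X = (N+h)·cosφ·cosλ = -790185.067 m; Y = (N+h)·cosφ·sinλ = -3537549.851 m; Z = (N(1−e²)+h)·sinφ = -5231489.079 m.

X -790185.1 m, Y -3537549.9 m, Z -5231489.1 m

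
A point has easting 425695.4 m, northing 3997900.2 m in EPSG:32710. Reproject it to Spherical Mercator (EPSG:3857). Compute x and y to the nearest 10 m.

Unproject from UTM 10S (λ₀ = -123°) → φ = -54.16159967°, λ = -124.13799937°.
Web Mercator (R = 6378137 m): x = -13818978.878 m, y = -7200820.936 m.

x -13818980 m, y -7200820 m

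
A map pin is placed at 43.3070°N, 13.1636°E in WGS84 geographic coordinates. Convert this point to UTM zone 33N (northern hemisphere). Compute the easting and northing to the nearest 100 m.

E 351100 m, N 4796500 m

Zone 33 central meridian λ₀ = 6×33 − 183 = 15°; Δλ = -1.8364°.
Transverse Mercator on WGS84 with k₀ = 0.9996 gives E = 351063.880 m, N = 4796544.951 m.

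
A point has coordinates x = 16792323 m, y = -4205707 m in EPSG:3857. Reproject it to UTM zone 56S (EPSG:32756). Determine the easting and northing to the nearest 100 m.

E 304300 m, N 6090800 m

Web Mercator inverse (R = 6378137 m) → φ = -35.30719883°, λ = 150.84800407°.
UTM 56S forward: E = 304348.152 m, N = 6090764.711 m.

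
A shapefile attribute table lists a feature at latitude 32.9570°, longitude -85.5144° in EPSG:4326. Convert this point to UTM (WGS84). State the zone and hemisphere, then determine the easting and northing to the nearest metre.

Zone 16N: E 638852 m, N 3647499 m

Longitude -85.5144° lies in the 6° band [-90°, -84°), giving zone 16; latitude is north of the equator, so 16N.
Zone 16 central meridian λ₀ = 6×16 − 183 = -87°; Δλ = +1.4856°.
Transverse Mercator on WGS84 with k₀ = 0.9996 gives E = 638852.242 m, N = 3647499.394 m.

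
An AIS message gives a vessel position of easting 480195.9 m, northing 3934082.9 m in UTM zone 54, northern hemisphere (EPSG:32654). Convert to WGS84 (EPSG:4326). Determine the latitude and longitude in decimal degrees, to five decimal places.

Zone 54N: λ₀ = 141°, k₀ = 0.9996, false easting 500000 m.
Meridian distance M = (N − FN)/k₀ = 3935657.2 m.
Inverse transverse Mercator on WGS84 gives φ = 35.55020013°, λ = 140.78150023°.

lat 35.55020°, lon 140.78150°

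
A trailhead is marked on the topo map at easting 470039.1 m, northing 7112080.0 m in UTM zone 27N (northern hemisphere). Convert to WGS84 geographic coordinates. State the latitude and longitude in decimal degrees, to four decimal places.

Zone 27N: λ₀ = -21°, k₀ = 0.9996, false easting 500000 m.
Meridian distance M = (N − FN)/k₀ = 7114926.0 m.
Inverse transverse Mercator on WGS84 gives φ = 64.13390042°, λ = -21.61549929°.

lat 64.1339°, lon -21.6155°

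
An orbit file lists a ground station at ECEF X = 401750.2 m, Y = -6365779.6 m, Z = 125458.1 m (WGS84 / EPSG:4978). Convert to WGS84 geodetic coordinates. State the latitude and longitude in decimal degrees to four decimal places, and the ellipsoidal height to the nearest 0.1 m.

λ = atan2(Y, X) = -86.38880008°; p = √(X²+Y²) = 6378444.4 m.
Bowring's method on WGS84 (a = 6378137 m, b = 6356752.314 m) gives φ = 1.13439997°, h = 1549.428 m.

lat 1.1344°, lon -86.3888°, h 1549.4 m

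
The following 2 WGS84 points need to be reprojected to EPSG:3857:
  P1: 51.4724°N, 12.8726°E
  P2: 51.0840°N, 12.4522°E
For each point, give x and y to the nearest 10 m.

P1: x 1432970 m, y 6705290 m; P2: x 1386170 m, y 6636170 m

Web Mercator: x = R·λ, y = R·ln tan(π/4+φ/2), R = 6378137 m.
P1 (51.4724°, 12.8726°) → (1432971.277, 6705285.082) m.
P2 (51.0840°, 12.4522°) → (1386172.563, 6636165.822) m.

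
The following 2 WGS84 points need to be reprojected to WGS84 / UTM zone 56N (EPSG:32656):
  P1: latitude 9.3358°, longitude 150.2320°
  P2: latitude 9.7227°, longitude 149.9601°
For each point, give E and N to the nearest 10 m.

UTM zone 56N: λ₀ = 153°, k₀ = 0.9996.
P1 (9.3358°, 150.2320°) → (195931.019, 1033169.817) m.
P2 (9.7227°, 149.9601°) → (166413.424, 1076249.018) m.

P1: E 195930 m, N 1033170 m; P2: E 166410 m, N 1076250 m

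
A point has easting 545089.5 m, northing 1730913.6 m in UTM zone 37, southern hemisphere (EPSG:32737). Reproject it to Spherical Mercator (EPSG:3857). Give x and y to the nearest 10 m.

Unproject from UTM 37S (λ₀ = 39°) → φ = -74.50620013°, λ = 40.51229920°.
Web Mercator (R = 6378137 m): x = 4509808.517 m, y = -12723198.672 m.

x 4509810 m, y -12723200 m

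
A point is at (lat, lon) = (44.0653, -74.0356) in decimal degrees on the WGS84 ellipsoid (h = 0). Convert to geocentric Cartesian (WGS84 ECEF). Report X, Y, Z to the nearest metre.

WGS84: a = 6378137 m, e² = 0.006694380; N(φ) = a/√(1−e²sin²φ) = 6388488.349 m.
X = (N+h)·cosφ·cosλ = 1262552.900 m; Y = (N+h)·cosφ·sinλ = -4413392.897 m; Z = (N(1−e²)+h)·sinφ = 4413308.032 m.

X 1262553 m, Y -4413393 m, Z 4413308 m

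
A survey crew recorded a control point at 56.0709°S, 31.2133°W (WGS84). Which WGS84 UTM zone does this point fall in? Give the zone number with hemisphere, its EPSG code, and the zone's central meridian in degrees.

Zone 25S (EPSG:32725), central meridian -33°

UTM zone = ⌊(λ + 180)/6⌋ + 1; -31.2133° ∈ [-36°, -30°) → zone 25.
Hemisphere: S (φ < 0).
Central meridian λ₀ = 6×25 − 183 = -33°.
EPSG code: 32725.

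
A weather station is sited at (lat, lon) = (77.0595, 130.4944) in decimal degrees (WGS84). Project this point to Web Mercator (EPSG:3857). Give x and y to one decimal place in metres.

Web Mercator is spherical with R = a = 6378137 m.
x = R·λ = 6378137 × 2.277556935 = 14526570.159 m.
y = R·ln tan(π/4 + φ/2) = 6378137 × 2.176748675 = 13883601.262 m.

x 14526570.2 m, y 13883601.3 m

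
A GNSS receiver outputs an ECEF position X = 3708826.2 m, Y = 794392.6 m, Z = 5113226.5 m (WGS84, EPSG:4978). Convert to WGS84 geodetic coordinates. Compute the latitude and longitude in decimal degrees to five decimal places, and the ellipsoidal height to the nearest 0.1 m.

λ = atan2(Y, X) = 12.08950066°; p = √(X²+Y²) = 3792947.6 m.
Bowring's method on WGS84 (a = 6378137 m, b = 6356752.314 m) gives φ = 53.61620018°, h = 2120.241 m.

lat 53.61620°, lon 12.08950°, h 2120.2 m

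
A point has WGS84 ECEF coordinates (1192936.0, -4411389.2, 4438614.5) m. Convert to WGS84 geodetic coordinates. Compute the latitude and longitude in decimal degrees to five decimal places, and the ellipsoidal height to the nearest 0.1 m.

λ = atan2(Y, X) = -74.86789968°; p = √(X²+Y²) = 4569841.5 m.
Bowring's method on WGS84 (a = 6378137 m, b = 6356752.314 m) gives φ = 44.35769963°, h = 2886.904 m.

lat 44.35770°, lon -74.86790°, h 2886.9 m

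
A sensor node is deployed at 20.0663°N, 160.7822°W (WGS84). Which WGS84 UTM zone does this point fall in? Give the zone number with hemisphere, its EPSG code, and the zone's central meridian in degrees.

Zone 4N (EPSG:32604), central meridian -159°

UTM zone = ⌊(λ + 180)/6⌋ + 1; -160.7822° ∈ [-162°, -156°) → zone 4.
Hemisphere: N (φ ≥ 0).
Central meridian λ₀ = 6×4 − 183 = -159°.
EPSG code: 32604.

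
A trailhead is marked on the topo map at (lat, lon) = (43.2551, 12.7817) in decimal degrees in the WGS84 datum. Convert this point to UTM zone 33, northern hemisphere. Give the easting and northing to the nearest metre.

E 319937 m, N 4791533 m

Zone 33 central meridian λ₀ = 6×33 − 183 = 15°; Δλ = -2.2183°.
Transverse Mercator on WGS84 with k₀ = 0.9996 gives E = 319937.013 m, N = 4791533.050 m.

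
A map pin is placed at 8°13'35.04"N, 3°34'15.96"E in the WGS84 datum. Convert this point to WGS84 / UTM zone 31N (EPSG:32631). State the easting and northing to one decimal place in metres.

E 562900.6 m, N 909371.7 m

Zone 31 central meridian λ₀ = 6×31 − 183 = 3°; Δλ = +0.5711°.
Transverse Mercator on WGS84 with k₀ = 0.9996 gives E = 562900.553 m, N = 909371.715 m.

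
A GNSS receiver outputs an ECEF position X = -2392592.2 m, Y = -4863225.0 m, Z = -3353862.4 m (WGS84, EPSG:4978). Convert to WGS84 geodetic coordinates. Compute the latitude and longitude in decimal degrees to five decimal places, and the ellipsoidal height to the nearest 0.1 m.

λ = atan2(Y, X) = -116.19609997°; p = √(X²+Y²) = 5419912.8 m.
Bowring's method on WGS84 (a = 6378137 m, b = 6356752.314 m) gives φ = -31.92180009°, h = 1489.833 m.

lat -31.92180°, lon -116.19610°, h 1489.8 m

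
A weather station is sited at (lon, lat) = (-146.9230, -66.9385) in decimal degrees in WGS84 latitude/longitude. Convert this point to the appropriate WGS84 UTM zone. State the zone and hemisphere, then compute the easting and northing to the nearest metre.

Zone 6S: E 503366 m, N 2575474 m

Longitude -146.9230° lies in the 6° band [-150°, -144°), giving zone 6; latitude is south of the equator, so 6S.
Zone 6 central meridian λ₀ = 6×6 − 183 = -147°; Δλ = +0.0770°.
Transverse Mercator on WGS84 with k₀ = 0.9996 gives E = 503365.866 m, N = 2575473.636 m.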